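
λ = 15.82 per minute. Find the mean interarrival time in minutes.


Mean interarrival time = 1/λ = 1/15.82 minute = 0.06321 minute
In minutes: 0.06321 × 1 = 0.06321 min

Final: 0.06321 min


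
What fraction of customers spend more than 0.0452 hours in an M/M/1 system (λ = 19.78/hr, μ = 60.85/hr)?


W ~ Exponential(μ−λ) for M/M/1.
μ − λ = 60.85 − 19.78 = 41.0700
P(W > t) = e^{−(μ−λ)t} = e^{−1.8564} = 0.156240

Final: 0.156240


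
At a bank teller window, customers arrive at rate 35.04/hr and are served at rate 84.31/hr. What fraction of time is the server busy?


ρ = λ/μ = 35.04/84.31 = 0.4156

Final: 0.4156


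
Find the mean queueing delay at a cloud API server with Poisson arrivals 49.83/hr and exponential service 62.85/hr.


ρ = 49.83/62.85 = 0.7928
Wq = ρ/(μ−λ) = 0.7928/(62.85 − 49.83) = 0.7928/13.02 = 0.06089 hr

Final: 0.06089 hr


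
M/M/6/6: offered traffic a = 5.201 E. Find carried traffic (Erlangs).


B(6,5.201) = 0.206904 (Erlang-B)
Carried load = a(1 − B) = 5.201·(1 − 0.206904) = 5.201·0.793096 = 4.1249 E

Final: 4.1249 Erlangs


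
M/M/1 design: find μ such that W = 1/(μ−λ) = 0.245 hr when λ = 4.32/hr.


W = 1/(μ−λ) ⇒ μ − λ = 1/W = 1/0.245 = 4.0816
μ = λ + 1/W = 4.32 + 4.0816 = 8.4016 per hr

Final: 8.4016 /hr


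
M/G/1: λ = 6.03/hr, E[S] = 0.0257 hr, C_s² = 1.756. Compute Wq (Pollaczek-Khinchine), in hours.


ρ = λ·E[S] = 6.03·0.0257 = 0.1550
E[S²] = E[S]²(1+C_s²) = 0.0257²·(1+1.756) = 0.001820
Wq = λ·E[S²]/(2(1−ρ)) = 6.03·0.001820/(2·0.8450) = 0.006495 hr

Final: 0.006495 hr


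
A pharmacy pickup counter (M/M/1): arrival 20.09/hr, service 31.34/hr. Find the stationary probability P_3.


ρ = 20.09/31.34 = 0.6410
P_n = (1−ρ)·ρ^n = (1 − 0.6410)·0.6410^3 = 0.3590·0.263416 = 0.094558

Final: 0.094558


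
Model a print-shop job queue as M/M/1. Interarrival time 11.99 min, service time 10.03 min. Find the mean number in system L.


λ = 60/11.99 = 5.0042 /hr
μ = 60/10.03 = 5.9821 /hr
ρ = λ/μ = 5.0042/5.9821 = 0.8365
L = ρ/(1−ρ) = 0.8365/0.1635 = 5.1173

Final: 5.1173


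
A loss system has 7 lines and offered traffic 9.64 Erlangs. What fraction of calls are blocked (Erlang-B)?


B(c,a) = (a^c/c!) / Σ_{k=0}^{c} a^k/k!
a^7/7! = 1535.001135
Σ terms (k=0..7): 1.00000 + 9.64000 + 46.46480 + 149.30689 + 359.82961 + 693.75148 + 1114.62738 + 1535.00113 = 3909.621293
B = 1535.001135/3909.621293 = 0.392621

Final: 0.392621


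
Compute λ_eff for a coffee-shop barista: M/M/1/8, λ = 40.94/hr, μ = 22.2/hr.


ρ = 1.8441; P_K = (1−ρ)ρ^8/(1−ρ^9) = 0.459606
λ_eff = λ(1 − P_K) = 40.94·(1 − 0.459606) = 40.94·0.540394 = 22.1237 /hr

Final: 22.1237 /hr


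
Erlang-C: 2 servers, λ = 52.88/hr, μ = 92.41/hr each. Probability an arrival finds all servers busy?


a = λ/μ = 0.5722; ρ = a/2 = 0.2861
P₀ = 0.555069 (from M/M/c formula)
C(c,a) = [a^c/(c!(1−ρ))]·P₀ = [0.32745/(2·0.7139)]·0.555069
= 0.22934·0.555069 = 0.127302

Final: 0.127302


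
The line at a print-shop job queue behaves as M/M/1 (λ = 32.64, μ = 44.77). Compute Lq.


ρ = 32.64/44.77 = 0.7291
Lq = ρ²/(1−ρ) = 0.5315/0.2709 = 1.9618

Final: 1.9618


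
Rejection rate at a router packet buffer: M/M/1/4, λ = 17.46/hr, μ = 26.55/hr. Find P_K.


ρ = λ/μ = 17.46/26.55 = 0.6576
P_K = (1−ρ)ρ^K/(1−ρ^(K+1)) = (0.3424·0.187033)/(1 − 0.122998)
= 0.064035/0.877002 = 0.073016

Final: 0.073016


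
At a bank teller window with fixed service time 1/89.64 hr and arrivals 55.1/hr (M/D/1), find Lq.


ρ = 55.1/89.64 = 0.6147
M/D/1: Lq = ρ²/(2(1−ρ)) = 0.3778/(2·0.3853) = 0.49029

Final: 0.49029


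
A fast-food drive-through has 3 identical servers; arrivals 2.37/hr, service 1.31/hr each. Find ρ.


ρ = λ/(cμ) = 2.37/(3·1.31) = 2.37/3.93 = 0.6031

Final: 0.6031


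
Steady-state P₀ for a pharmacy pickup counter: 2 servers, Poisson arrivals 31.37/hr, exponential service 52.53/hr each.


a = λ/μ = 31.37/52.53 = 0.5972; ρ = a/c = 0.2986
Σ_{k=0}^{1} a^k/k! (terms k=0..1) = 1.00000 + 0.59718 = 1.59718
Tail: a^2/(2!(1−ρ)) = 0.35663/(2·0.7014) = 0.25422
P₀ = 1/(1.59718 + 0.25422) = 1/1.85140 = 0.540130

Final: 0.540130


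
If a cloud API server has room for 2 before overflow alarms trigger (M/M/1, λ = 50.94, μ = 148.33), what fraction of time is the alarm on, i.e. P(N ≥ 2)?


ρ = 50.94/148.33 = 0.3434
P(N ≥ n) = ρ^n = 0.3434^2 = 0.117940

Final: 0.117940


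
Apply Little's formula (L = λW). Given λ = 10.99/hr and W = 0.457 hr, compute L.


L = λW = 10.99·0.457 = 5.0224

Final: 5.0224


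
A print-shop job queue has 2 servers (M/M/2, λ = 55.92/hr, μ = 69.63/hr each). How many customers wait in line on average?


a = λ/μ = 0.8031; ρ = a/2 = 0.4016
P₀ = 0.426990
Lq = P₀·a^c·ρ / (c!·(1−ρ)²) = 0.426990·0.64497·0.4016/(2·0.35814)
= 0.15439

Final: 0.15439


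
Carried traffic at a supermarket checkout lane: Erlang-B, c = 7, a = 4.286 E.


B(7,4.286) = 0.077996 (Erlang-B)
Carried load = a(1 − B) = 4.286·(1 − 0.077996) = 4.286·0.922004 = 3.9517 E

Final: 3.9517 Erlangs


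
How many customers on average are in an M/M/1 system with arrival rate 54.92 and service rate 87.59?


ρ = λ/μ = 54.92/87.59 = 0.6270
L = ρ/(1−ρ) = 0.6270/(1 − 0.6270) = 0.6270/0.3730 = 1.6811

Final: 1.6811


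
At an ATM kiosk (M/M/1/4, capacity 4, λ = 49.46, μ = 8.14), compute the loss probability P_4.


ρ = λ/μ = 49.46/8.14 = 6.0762
P_K = (1−ρ)ρ^K/(1−ρ^(K+1)) = (-5.0762·1363.072100)/(1 − 8282.253816)
= -6919.181716/-8281.253816 = 0.835523

Final: 0.835523


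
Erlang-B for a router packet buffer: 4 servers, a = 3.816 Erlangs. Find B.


B(c,a) = (a^c/c!) / Σ_{k=0}^{c} a^k/k!
a^4/4! = 8.835319
Σ terms (k=0..4): 1.00000 + 3.81600 + 7.28093 + 9.26134 + 8.83532 = 30.193587
B = 8.835319/30.193587 = 0.292622

Final: 0.292622


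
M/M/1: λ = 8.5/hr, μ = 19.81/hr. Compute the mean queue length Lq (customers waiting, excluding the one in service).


ρ = 8.5/19.81 = 0.4291
Lq = ρ²/(1−ρ) = 0.1841/0.5709 = 0.3225

Final: 0.3225


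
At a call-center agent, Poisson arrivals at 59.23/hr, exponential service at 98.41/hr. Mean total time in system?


W = 1/(μ−λ) = 1/(98.41 − 59.23) = 1/39.18 = 0.02552 hr

Final: 0.02552 hr


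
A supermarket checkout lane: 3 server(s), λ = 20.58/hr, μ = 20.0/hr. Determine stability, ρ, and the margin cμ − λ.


Total capacity cμ = 3·20.0 = 60.00/hr
ρ = λ/(cμ) = 20.58/60.00 = 0.3430
Stable ⇔ ρ < 1: YES
Spare capacity = cμ − λ = 60.00 − 20.58 = 39.42/hr

Final: ρ = 0.3430; stable; margin = 39.42/hr


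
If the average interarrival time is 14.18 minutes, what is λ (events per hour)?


λ = 1/(interarrival time) in consistent units.
1 hour = 60 min, so λ = 60/14.18 = 4.2313 per hour

Final: 4.2313 /hr


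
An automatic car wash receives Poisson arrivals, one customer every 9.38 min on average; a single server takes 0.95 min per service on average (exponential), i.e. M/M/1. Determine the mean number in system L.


λ = 60/9.38 = 6.3966 /hr
μ = 60/0.95 = 63.1579 /hr
ρ = λ/μ = 6.3966/63.1579 = 0.1013
L = ρ/(1−ρ) = 0.1013/0.8987 = 0.1127

Final: 0.1127


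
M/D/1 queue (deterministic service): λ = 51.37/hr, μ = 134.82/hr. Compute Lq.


ρ = 51.37/134.82 = 0.3810
M/D/1: Lq = ρ²/(2(1−ρ)) = 0.1452/(2·0.6190) = 0.11728

Final: 0.11728


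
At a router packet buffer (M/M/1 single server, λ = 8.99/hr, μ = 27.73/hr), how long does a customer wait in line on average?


ρ = 8.99/27.73 = 0.3242
Wq = ρ/(μ−λ) = 0.3242/(27.73 − 8.99) = 0.3242/18.74 = 0.01730 hr

Final: 0.01730 hr


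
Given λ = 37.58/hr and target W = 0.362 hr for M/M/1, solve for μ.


W = 1/(μ−λ) ⇒ μ − λ = 1/W = 1/0.362 = 2.7624
μ = λ + 1/W = 37.58 + 2.7624 = 40.3424 per hr

Final: 40.3424 /hr


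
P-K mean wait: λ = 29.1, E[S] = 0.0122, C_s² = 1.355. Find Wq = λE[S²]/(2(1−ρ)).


ρ = λ·E[S] = 29.1·0.0122 = 0.3550
E[S²] = E[S]²(1+C_s²) = 0.0122²·(1+1.355) = 0.0003505
Wq = λ·E[S²]/(2(1−ρ)) = 29.1·0.0003505/(2·0.6450) = 0.007907 hr

Final: 0.007907 hr


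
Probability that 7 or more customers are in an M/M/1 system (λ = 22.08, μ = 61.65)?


ρ = 22.08/61.65 = 0.3582
P(N ≥ n) = ρ^n = 0.3582^7 = 0.0007559

Final: 0.0007559


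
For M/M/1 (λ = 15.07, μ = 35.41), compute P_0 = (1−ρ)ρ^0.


ρ = 15.07/35.41 = 0.4256
P_n = (1−ρ)·ρ^n = (1 − 0.4256)·0.4256^0 = 0.5744·1.000000 = 0.574414

Final: 0.574414


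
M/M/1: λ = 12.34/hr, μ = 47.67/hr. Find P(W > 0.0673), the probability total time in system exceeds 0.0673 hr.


W ~ Exponential(μ−λ) for M/M/1.
μ − λ = 47.67 − 12.34 = 35.3300
P(W > t) = e^{−(μ−λ)t} = e^{−2.3777} = 0.092763

Final: 0.092763


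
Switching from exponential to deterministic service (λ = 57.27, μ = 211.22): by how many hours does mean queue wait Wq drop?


ρ = 57.27/211.22 = 0.2711
Wq(M/M/1) = ρ/(μ−λ) = 0.2711/153.95 = 0.001761 hr
Wq(M/D/1) = ρ/(2(μ−λ)) = 0.0008806 hr
Savings = 0.001761 − 0.0008806 = 0.0008806 hr

Final: 0.0008806 hr


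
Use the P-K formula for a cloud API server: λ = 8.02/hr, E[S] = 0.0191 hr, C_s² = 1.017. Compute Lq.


ρ = λ·E[S] = 8.02·0.0191 = 0.1532
Lq = ρ²(1+C_s²)/(2(1−ρ)) = 0.02346·(1+1.017)/(2·0.8468)
= 0.02346·2.0170/1.6936 = 0.02794

Final: 0.02794


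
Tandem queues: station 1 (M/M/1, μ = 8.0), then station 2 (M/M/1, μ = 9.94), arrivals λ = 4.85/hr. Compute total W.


Each node sees arrival rate λ = 4.85/hr (tandem ⇒ throughput preserved).
W₁ = 1/(μ₁−λ) = 1/(8.0−4.85) = 0.31746 hr
W₂ = 1/(μ₂−λ) = 1/(9.94−4.85) = 0.19646 hr
W_total = W₁ + W₂ = 0.31746 + 0.19646 = 0.51392 hr

Final: 0.51392 hr


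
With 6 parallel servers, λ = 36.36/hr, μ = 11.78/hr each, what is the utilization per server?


ρ = λ/(cμ) = 36.36/(6·11.78) = 36.36/70.68 = 0.5144

Final: 0.5144


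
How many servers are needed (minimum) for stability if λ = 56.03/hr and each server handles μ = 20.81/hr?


Stability requires cμ > λ ⇔ c > λ/μ.
λ/μ = 56.03/20.81 = 2.6925
Minimum integer c = ⌊2.6925⌋ + 1 = 3
Check: 3·20.81 = 62.43 > 56.03, while 2·20.81 = 41.62 ≤ 56.03

Final: 3 servers


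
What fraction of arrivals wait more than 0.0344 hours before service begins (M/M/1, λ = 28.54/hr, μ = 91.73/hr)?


ρ = 28.54/91.73 = 0.3111
P(Wq > t) = ρ·e^{−(μ−λ)t} = 0.3111·e^{−2.1737}
= 0.3111·0.113752 = 0.035392

Final: 0.035392


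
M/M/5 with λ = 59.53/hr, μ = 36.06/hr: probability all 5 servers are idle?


a = λ/μ = 59.53/36.06 = 1.6509; ρ = a/c = 0.3302
Σ_{k=0}^{4} a^k/k! (terms k=0..4) = 1.00000 + 1.65086 + 1.36267 + 0.74986 + 0.30948 = 5.07286
Tail: a^5/(5!(1−ρ)) = 12.26170/(120·0.6698) = 0.15255
P₀ = 1/(5.07286 + 0.15255) = 1/5.22541 = 0.191372

Final: 0.191372


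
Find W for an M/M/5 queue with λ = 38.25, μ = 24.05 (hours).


a = 1.5904; ρ = 0.3181; P₀ = 0.203391
Lq = P₀·a^c·ρ/(c!(1−ρ)²) = 0.01180
Wq = Lq/λ = 0.01180/38.25 = 0.0003085 hr
W = Wq + 1/μ = 0.0003085 + 0.04158 = 0.04189 hr

Final: 0.04189 hr


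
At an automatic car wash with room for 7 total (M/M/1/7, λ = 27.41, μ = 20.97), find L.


ρ = 27.41/20.97 = 1.3071
L = ρ[1 − (K+1)ρ^K + Kρ^(K+1)] / [(1−ρ)(1−ρ^(K+1))]
Numerator: 1.3071·(1 − 8·6.518899 + 7·8.520888) = 11.103891
Denominator: (-0.3071)·(-7.520888) = 2.309705
L = 11.103891/2.309705 = 4.8075

Final: 4.8075


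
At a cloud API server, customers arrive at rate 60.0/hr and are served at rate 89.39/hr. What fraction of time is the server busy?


ρ = λ/μ = 60.0/89.39 = 0.6712

Final: 0.6712


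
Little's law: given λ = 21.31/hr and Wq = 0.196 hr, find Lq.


Lq = λWq = 21.31·0.196 = 4.1768

Final: 4.1768


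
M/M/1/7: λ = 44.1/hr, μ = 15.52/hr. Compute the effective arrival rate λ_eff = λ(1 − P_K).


ρ = 2.8415; P_K = (1−ρ)ρ^7/(1−ρ^8) = 0.648225
λ_eff = λ(1 − P_K) = 44.1·(1 − 0.648225) = 44.1·0.351775 = 15.5133 /hr

Final: 15.5133 /hr


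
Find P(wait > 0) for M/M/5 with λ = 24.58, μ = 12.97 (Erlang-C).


a = λ/μ = 1.8951; ρ = a/5 = 0.3790
P₀ = 0.149457 (from M/M/c formula)
C(c,a) = [a^c/(c!(1−ρ))]·P₀ = [24.44610/(120·0.6210)]·0.149457
= 0.32806·0.149457 = 0.049031

Final: 0.049031


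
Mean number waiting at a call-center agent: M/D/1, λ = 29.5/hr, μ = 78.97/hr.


ρ = 29.5/78.97 = 0.3736
M/D/1: Lq = ρ²/(2(1−ρ)) = 0.1395/(2·0.6264) = 0.11138

Final: 0.11138


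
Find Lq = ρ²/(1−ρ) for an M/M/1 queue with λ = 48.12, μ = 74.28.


ρ = 48.12/74.28 = 0.6478
Lq = ρ²/(1−ρ) = 0.4197/0.3522 = 1.1916

Final: 1.1916


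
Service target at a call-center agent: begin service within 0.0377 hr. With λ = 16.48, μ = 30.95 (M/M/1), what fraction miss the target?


ρ = 16.48/30.95 = 0.5325
P(Wq > t) = ρ·e^{−(μ−λ)t} = 0.5325·e^{−0.5455}
= 0.5325·0.579541 = 0.308589

Final: 0.308589


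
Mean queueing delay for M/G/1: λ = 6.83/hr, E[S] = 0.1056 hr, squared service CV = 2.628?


ρ = λ·E[S] = 6.83·0.1056 = 0.7212
E[S²] = E[S]²(1+C_s²) = 0.1056²·(1+2.628) = 0.040457
Wq = λ·E[S²]/(2(1−ρ)) = 6.83·0.040457/(2·0.2788) = 0.49564 hr

Final: 0.49564 hr


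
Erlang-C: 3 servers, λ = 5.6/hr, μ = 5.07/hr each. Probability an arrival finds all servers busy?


a = λ/μ = 1.1045; ρ = a/3 = 0.3682
P₀ = 0.325733 (from M/M/c formula)
C(c,a) = [a^c/(c!(1−ρ))]·P₀ = [1.34754/(6·0.6318)]·0.325733
= 0.35546·0.325733 = 0.115786

Final: 0.115786


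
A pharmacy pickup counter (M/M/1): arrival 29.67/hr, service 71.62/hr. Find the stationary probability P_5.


ρ = 29.67/71.62 = 0.4143
P_n = (1−ρ)·ρ^n = (1 − 0.4143)·0.4143^5 = 0.5857·0.012202 = 0.007147

Final: 0.007147


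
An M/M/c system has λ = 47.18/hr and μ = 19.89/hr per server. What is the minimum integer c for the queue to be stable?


Stability requires cμ > λ ⇔ c > λ/μ.
λ/μ = 47.18/19.89 = 2.3720
Minimum integer c = ⌊2.3720⌋ + 1 = 3
Check: 3·19.89 = 59.67 > 47.18, while 2·19.89 = 39.78 ≤ 47.18

Final: 3 servers


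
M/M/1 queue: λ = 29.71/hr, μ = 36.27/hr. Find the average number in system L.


ρ = λ/μ = 29.71/36.27 = 0.8191
L = ρ/(1−ρ) = 0.8191/(1 − 0.8191) = 0.8191/0.1809 = 4.5290

Final: 4.5290


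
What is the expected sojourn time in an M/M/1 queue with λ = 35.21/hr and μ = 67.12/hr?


W = 1/(μ−λ) = 1/(67.12 − 35.21) = 1/31.91 = 0.03134 hr

Final: 0.03134 hr


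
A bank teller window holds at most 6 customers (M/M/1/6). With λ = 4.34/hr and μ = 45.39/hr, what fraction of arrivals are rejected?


ρ = λ/μ = 4.34/45.39 = 0.09562
P_K = (1−ρ)ρ^K/(1−ρ^(K+1)) = (0.9044·0.0000007641)/(1 − 0.00000007306)
= 0.0000006911/1.000000 = 0.0000006911

Final: 0.0000006911


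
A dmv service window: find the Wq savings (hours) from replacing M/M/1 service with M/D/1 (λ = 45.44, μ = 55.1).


ρ = 45.44/55.1 = 0.8247
Wq(M/M/1) = ρ/(μ−λ) = 0.8247/9.66 = 0.08537 hr
Wq(M/D/1) = ρ/(2(μ−λ)) = 0.04269 hr
Savings = 0.08537 − 0.04269 = 0.04269 hr

Final: 0.04269 hr


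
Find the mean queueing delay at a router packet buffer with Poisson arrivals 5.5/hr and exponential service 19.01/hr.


ρ = 5.5/19.01 = 0.2893
Wq = ρ/(μ−λ) = 0.2893/(19.01 − 5.5) = 0.2893/13.51 = 0.02142 hr

Final: 0.02142 hr


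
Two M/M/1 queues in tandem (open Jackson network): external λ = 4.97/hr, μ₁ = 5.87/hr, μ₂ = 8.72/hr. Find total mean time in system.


Each node sees arrival rate λ = 4.97/hr (tandem ⇒ throughput preserved).
W₁ = 1/(μ₁−λ) = 1/(5.87−4.97) = 1.11111 hr
W₂ = 1/(μ₂−λ) = 1/(8.72−4.97) = 0.26667 hr
W_total = W₁ + W₂ = 1.11111 + 0.26667 = 1.37778 hr

Final: 1.37778 hr


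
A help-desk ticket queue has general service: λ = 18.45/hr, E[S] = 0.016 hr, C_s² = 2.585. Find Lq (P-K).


ρ = λ·E[S] = 18.45·0.016 = 0.2952
Lq = ρ²(1+C_s²)/(2(1−ρ)) = 0.08714·(1+2.585)/(2·0.7048)
= 0.08714·3.5850/1.4096 = 0.22163

Final: 0.22163


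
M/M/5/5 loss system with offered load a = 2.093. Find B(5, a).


B(c,a) = (a^c/c!) / Σ_{k=0}^{c} a^k/k!
a^5/5! = 0.334707
Σ terms (k=0..5): 1.00000 + 2.09300 + 2.19032 + 1.52812 + 0.79959 + 0.33471 = 7.945735
B = 0.334707/7.945735 = 0.042124

Final: 0.042124


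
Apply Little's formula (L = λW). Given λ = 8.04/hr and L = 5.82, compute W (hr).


W = L/λ = 5.82/8.04 = 0.7239 hr

Final: 0.7239 hr


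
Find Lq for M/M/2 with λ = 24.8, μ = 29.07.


a = λ/μ = 0.8531; ρ = a/2 = 0.4266
P₀ = 0.401977
Lq = P₀·a^c·ρ / (c!·(1−ρ)²) = 0.401977·0.72780·0.4266/(2·0.32884)
= 0.18975

Final: 0.18975


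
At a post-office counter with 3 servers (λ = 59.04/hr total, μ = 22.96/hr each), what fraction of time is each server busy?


ρ = λ/(cμ) = 59.04/(3·22.96) = 59.04/68.88 = 0.8571

Final: 0.8571


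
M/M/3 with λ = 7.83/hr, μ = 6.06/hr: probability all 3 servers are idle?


a = λ/μ = 7.83/6.06 = 1.2921; ρ = a/c = 0.4307
Σ_{k=0}^{2} a^k/k! (terms k=0..2) = 1.00000 + 1.29208 + 0.83473 = 3.12681
Tail: a^3/(3!(1−ρ)) = 2.15709/(6·0.5693) = 0.63149
P₀ = 1/(3.12681 + 0.63149) = 1/3.75831 = 0.266077

Final: 0.266077


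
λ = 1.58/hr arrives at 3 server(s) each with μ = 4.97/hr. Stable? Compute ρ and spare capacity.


Total capacity cμ = 3·4.97 = 14.91/hr
ρ = λ/(cμ) = 1.58/14.91 = 0.1060
Stable ⇔ ρ < 1: YES
Spare capacity = cμ − λ = 14.91 − 1.58 = 13.33/hr

Final: ρ = 0.1060; stable; margin = 13.33/hr


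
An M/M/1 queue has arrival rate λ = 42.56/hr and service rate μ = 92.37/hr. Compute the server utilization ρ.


ρ = λ/μ = 42.56/92.37 = 0.4608

Final: 0.4608


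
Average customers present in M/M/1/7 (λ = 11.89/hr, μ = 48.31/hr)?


ρ = 11.89/48.31 = 0.2461
L = ρ[1 − (K+1)ρ^K + Kρ^(K+1)] / [(1−ρ)(1−ρ^(K+1))]
Numerator: 0.2461·(1 − 8·0.00005470 + 7·0.00001346) = 0.246034
Denominator: (0.7539)·(0.999987) = 0.753871
L = 0.246034/0.753871 = 0.3264

Final: 0.3264


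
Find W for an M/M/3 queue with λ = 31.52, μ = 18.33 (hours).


a = 1.7196; ρ = 0.5732; P₀ = 0.161716
Lq = P₀·a^c·ρ/(c!(1−ρ)²) = 0.43124
Wq = Lq/λ = 0.43124/31.52 = 0.01368 hr
W = Wq + 1/μ = 0.01368 + 0.05456 = 0.06824 hr

Final: 0.06824 hr


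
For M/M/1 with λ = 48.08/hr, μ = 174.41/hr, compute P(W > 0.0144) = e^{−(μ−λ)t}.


W ~ Exponential(μ−λ) for M/M/1.
μ − λ = 174.41 − 48.08 = 126.3300
P(W > t) = e^{−(μ−λ)t} = e^{−1.8192} = 0.162163

Final: 0.162163


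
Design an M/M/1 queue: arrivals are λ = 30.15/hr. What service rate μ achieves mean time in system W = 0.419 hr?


W = 1/(μ−λ) ⇒ μ − λ = 1/W = 1/0.419 = 2.3866
μ = λ + 1/W = 30.15 + 2.3866 = 32.5366 per hr

Final: 32.5366 /hr


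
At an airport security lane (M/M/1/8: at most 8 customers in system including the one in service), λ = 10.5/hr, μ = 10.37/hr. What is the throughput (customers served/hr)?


ρ = 1.0125; P_K = (1−ρ)ρ^8/(1−ρ^9) = 0.116728
λ_eff = λ(1 − P_K) = 10.5·(1 − 0.116728) = 10.5·0.883272 = 9.2744 /hr

Final: 9.2744 /hr


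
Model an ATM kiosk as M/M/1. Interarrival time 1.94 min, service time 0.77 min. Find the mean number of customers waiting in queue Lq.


λ = 60/1.94 = 30.9278 /hr
μ = 60/0.77 = 77.9221 /hr
ρ = λ/μ = 30.9278/77.9221 = 0.3969
Lq = ρ²/(1−ρ) = 0.1575/0.6031 = 0.2612

Final: 0.2612


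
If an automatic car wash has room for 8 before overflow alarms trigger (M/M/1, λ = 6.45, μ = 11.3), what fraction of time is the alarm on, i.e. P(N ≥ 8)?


ρ = 6.45/11.3 = 0.5708
P(N ≥ n) = ρ^n = 0.5708^8 = 0.011268

Final: 0.011268


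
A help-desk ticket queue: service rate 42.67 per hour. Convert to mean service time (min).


Mean service time = 1/μ = 1/42.67 hour = 0.02344 hour
In minutes: 0.02344 × 60 = 1.4061 min

Final: 1.4061 min


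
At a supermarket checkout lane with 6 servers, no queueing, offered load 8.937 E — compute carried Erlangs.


B(6,8.937) = 0.437528 (Erlang-B)
Carried load = a(1 − B) = 8.937·(1 − 0.437528) = 8.937·0.562472 = 5.0268 E

Final: 5.0268 Erlangs


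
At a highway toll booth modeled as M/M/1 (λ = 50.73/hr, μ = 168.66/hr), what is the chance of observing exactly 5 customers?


ρ = 50.73/168.66 = 0.3008
P_n = (1−ρ)·ρ^n = (1 − 0.3008)·0.3008^5 = 0.6992·0.002462 = 0.001721

Final: 0.001721


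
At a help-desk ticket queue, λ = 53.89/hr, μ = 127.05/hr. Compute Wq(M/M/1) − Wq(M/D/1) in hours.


ρ = 53.89/127.05 = 0.4242
Wq(M/M/1) = ρ/(μ−λ) = 0.4242/73.16 = 0.005798 hr
Wq(M/D/1) = ρ/(2(μ−λ)) = 0.002899 hr
Savings = 0.005798 − 0.002899 = 0.002899 hr

Final: 0.002899 hr


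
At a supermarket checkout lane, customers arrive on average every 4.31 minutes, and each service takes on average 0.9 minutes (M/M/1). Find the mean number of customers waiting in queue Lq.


λ = 60/4.31 = 13.9211 /hr
μ = 60/0.9 = 66.6667 /hr
ρ = λ/μ = 13.9211/66.6667 = 0.2088
Lq = ρ²/(1−ρ) = 0.04360/0.7912 = 0.05511

Final: 0.05511


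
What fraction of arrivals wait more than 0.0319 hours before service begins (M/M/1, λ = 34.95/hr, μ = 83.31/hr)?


ρ = 34.95/83.31 = 0.4195
P(Wq > t) = ρ·e^{−(μ−λ)t} = 0.4195·e^{−1.5427}
= 0.4195·0.213806 = 0.089696

Final: 0.089696


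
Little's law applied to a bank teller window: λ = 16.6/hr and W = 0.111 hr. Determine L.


L = λW = 16.6·0.111 = 1.8426

Final: 1.8426


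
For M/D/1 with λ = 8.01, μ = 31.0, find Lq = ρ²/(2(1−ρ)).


ρ = 8.01/31.0 = 0.2584
M/D/1: Lq = ρ²/(2(1−ρ)) = 0.06676/(2·0.7416) = 0.04501

Final: 0.04501


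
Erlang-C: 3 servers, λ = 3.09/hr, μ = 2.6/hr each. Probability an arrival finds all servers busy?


a = λ/μ = 1.1885; ρ = a/3 = 0.3962
P₀ = 0.297796 (from M/M/c formula)
C(c,a) = [a^c/(c!(1−ρ))]·P₀ = [1.67863/(6·0.6038)]·0.297796
= 0.46332·0.297796 = 0.137974

Final: 0.137974


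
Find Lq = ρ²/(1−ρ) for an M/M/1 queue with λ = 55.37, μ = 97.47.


ρ = 55.37/97.47 = 0.5681
Lq = ρ²/(1−ρ) = 0.3227/0.4319 = 0.7471

Final: 0.7471


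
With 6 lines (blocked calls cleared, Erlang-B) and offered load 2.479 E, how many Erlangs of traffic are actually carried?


B(6,2.479) = 0.027394 (Erlang-B)
Carried load = a(1 − B) = 2.479·(1 − 0.027394) = 2.479·0.972606 = 2.4111 E

Final: 2.4111 Erlangs


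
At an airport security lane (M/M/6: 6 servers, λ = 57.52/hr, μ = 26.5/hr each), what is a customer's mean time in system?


a = 2.1706; ρ = 0.3618; P₀ = 0.113836
Lq = P₀·a^c·ρ/(c!(1−ρ)²) = 0.01468
Wq = Lq/λ = 0.01468/57.52 = 0.0002553 hr
W = Wq + 1/μ = 0.0002553 + 0.03774 = 0.03799 hr

Final: 0.03799 hr


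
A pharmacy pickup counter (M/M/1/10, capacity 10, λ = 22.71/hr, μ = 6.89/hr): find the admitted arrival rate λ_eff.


ρ = 3.2961; P_K = (1−ρ)ρ^10/(1−ρ^11) = 0.696611
λ_eff = λ(1 − P_K) = 22.71·(1 − 0.696611) = 22.71·0.303389 = 6.8900 /hr

Final: 6.8900 /hr


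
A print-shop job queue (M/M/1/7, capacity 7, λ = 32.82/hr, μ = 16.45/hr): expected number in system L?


ρ = 32.82/16.45 = 1.9951
L = ρ[1 − (K+1)ρ^K + Kρ^(K+1)] / [(1−ρ)(1−ρ^(K+1))]
Numerator: 1.9951·(1 − 8·125.837106 + 7·251.062238) = 1499.821764
Denominator: (-0.9951)·(-250.062238) = 248.846130
L = 1499.821764/248.846130 = 6.0271

Final: 6.0271


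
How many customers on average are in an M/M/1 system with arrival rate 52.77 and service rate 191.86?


ρ = λ/μ = 52.77/191.86 = 0.2750
L = ρ/(1−ρ) = 0.2750/(1 − 0.2750) = 0.2750/0.7250 = 0.3794

Final: 0.3794


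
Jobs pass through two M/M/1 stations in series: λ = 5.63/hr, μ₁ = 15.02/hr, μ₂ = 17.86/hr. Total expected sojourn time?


Each node sees arrival rate λ = 5.63/hr (tandem ⇒ throughput preserved).
W₁ = 1/(μ₁−λ) = 1/(15.02−5.63) = 0.10650 hr
W₂ = 1/(μ₂−λ) = 1/(17.86−5.63) = 0.08177 hr
W_total = W₁ + W₂ = 0.10650 + 0.08177 = 0.18826 hr

Final: 0.18826 hr


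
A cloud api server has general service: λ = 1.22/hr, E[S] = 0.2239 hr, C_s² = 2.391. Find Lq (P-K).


ρ = λ·E[S] = 1.22·0.2239 = 0.2732
Lq = ρ²(1+C_s²)/(2(1−ρ)) = 0.07462·(1+2.391)/(2·0.7268)
= 0.07462·3.3910/1.4537 = 0.17405

Final: 0.17405


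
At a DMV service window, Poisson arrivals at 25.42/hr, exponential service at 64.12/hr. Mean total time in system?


W = 1/(μ−λ) = 1/(64.12 − 25.42) = 1/38.70 = 0.02584 hr

Final: 0.02584 hr


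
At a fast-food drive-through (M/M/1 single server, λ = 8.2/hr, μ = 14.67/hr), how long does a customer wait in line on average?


ρ = 8.2/14.67 = 0.5590
Wq = ρ/(μ−λ) = 0.5590/(14.67 − 8.2) = 0.5590/6.47 = 0.08639 hr

Final: 0.08639 hr


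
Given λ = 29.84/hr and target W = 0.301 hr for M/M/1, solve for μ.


W = 1/(μ−λ) ⇒ μ − λ = 1/W = 1/0.301 = 3.3223
μ = λ + 1/W = 29.84 + 3.3223 = 33.1623 per hr

Final: 33.1623 /hr


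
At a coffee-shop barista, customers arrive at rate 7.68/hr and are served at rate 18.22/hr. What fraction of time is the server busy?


ρ = λ/μ = 7.68/18.22 = 0.4215

Final: 0.4215


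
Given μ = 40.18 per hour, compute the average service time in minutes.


Mean service time = 1/μ = 1/40.18 hour = 0.02489 hour
In minutes: 0.02489 × 60 = 1.4933 min

Final: 1.4933 min


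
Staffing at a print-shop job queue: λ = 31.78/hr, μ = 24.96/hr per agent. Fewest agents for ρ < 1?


Stability requires cμ > λ ⇔ c > λ/μ.
λ/μ = 31.78/24.96 = 1.2732
Minimum integer c = ⌊1.2732⌋ + 1 = 2
Check: 2·24.96 = 49.92 > 31.78, while 1·24.96 = 24.96 ≤ 31.78

Final: 2 servers


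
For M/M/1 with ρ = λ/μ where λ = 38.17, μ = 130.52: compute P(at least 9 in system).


ρ = 38.17/130.52 = 0.2924
P(N ≥ n) = ρ^n = 0.2924^9 = 0.00001565

Final: 0.00001565


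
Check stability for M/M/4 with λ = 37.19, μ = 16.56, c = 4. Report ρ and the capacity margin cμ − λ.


Total capacity cμ = 4·16.56 = 66.24/hr
ρ = λ/(cμ) = 37.19/66.24 = 0.5614
Stable ⇔ ρ < 1: YES
Spare capacity = cμ − λ = 66.24 − 37.19 = 29.05/hr

Final: ρ = 0.5614; stable; margin = 29.05/hr


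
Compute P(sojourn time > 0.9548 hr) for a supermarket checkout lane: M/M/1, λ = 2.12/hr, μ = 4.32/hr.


W ~ Exponential(μ−λ) for M/M/1.
μ − λ = 4.32 − 2.12 = 2.2000
P(W > t) = e^{−(μ−λ)t} = e^{−2.1006} = 0.122388

Final: 0.122388


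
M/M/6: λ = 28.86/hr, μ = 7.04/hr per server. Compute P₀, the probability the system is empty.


a = λ/μ = 28.86/7.04 = 4.0994; ρ = a/c = 0.6832
Σ_{k=0}^{5} a^k/k! (terms k=0..5) = 1.00000 + 4.09943 + 8.40267 + 11.48206 + 11.76748 + 9.64800 = 46.39964
Tail: a^6/(6!(1−ρ)) = 4746.15597/(720·0.3168) = 20.81025
P₀ = 1/(46.39964 + 20.81025) = 1/67.20989 = 0.014879

Final: 0.014879


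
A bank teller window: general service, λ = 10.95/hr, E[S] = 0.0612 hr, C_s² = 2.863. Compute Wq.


ρ = λ·E[S] = 10.95·0.0612 = 0.6701
E[S²] = E[S]²(1+C_s²) = 0.0612²·(1+2.863) = 0.014469
Wq = λ·E[S²]/(2(1−ρ)) = 10.95·0.014469/(2·0.3299) = 0.24015 hr

Final: 0.24015 hr


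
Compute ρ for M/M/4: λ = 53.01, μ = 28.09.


ρ = λ/(cμ) = 53.01/(4·28.09) = 53.01/112.36 = 0.4718

Final: 0.4718


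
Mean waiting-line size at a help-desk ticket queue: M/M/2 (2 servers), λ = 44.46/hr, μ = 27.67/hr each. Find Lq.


a = λ/μ = 1.6068; ρ = a/2 = 0.8034
P₀ = 0.109018
Lq = P₀·a^c·ρ / (c!·(1−ρ)²) = 0.109018·2.58179·0.8034/(2·0.03865)
= 2.92509

Final: 2.92509


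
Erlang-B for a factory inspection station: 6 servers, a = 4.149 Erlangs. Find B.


B(c,a) = (a^c/c!) / Σ_{k=0}^{c} a^k/k!
a^6/6! = 7.084808
Σ terms (k=0..6): 1.00000 + 4.14900 + 8.60710 + 11.90362 + 12.34703 + 10.24557 + 7.08481 = 55.337124
B = 7.084808/55.337124 = 0.128030

Final: 0.128030


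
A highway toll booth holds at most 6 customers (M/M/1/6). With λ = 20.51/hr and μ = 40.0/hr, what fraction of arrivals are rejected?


ρ = λ/μ = 20.51/40.0 = 0.5128
P_K = (1−ρ)ρ^K/(1−ρ^(K+1)) = (0.4872·0.018173)/(1 − 0.009318)
= 0.008855/0.990682 = 0.008938

Final: 0.008938


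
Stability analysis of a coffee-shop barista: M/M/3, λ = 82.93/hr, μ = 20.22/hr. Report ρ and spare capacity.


Total capacity cμ = 3·20.22 = 60.66/hr
ρ = λ/(cμ) = 82.93/60.66 = 1.3671
Stable ⇔ ρ < 1: NO
Spare capacity = cμ − λ = 60.66 − 82.93 = -22.27/hr

Final: ρ = 1.3671; unstable; margin = -22.27/hr


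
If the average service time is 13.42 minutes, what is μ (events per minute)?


μ = 1/(service time) in consistent units.
1 minute = 1 min, so μ = 1/13.42 = 0.07452 per minute

Final: 0.07452 /min


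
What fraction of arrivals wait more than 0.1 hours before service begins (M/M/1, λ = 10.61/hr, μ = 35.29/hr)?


ρ = 10.61/35.29 = 0.3007
P(Wq > t) = ρ·e^{−(μ−λ)t} = 0.3007·e^{−2.4680}
= 0.3007·0.084754 = 0.025481

Final: 0.025481


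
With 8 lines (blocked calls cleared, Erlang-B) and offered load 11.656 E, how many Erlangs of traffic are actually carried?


B(8,11.656) = 0.409420 (Erlang-B)
Carried load = a(1 − B) = 11.656·(1 − 0.409420) = 11.656·0.590580 = 6.8838 E

Final: 6.8838 Erlangs


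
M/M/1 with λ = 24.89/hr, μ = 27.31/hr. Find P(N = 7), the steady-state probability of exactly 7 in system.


ρ = 24.89/27.31 = 0.9114
P_n = (1−ρ)·ρ^n = (1 − 0.9114)·0.9114^7 = 0.08861·0.522303 = 0.046282

Final: 0.046282


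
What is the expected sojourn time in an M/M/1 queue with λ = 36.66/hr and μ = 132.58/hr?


W = 1/(μ−λ) = 1/(132.58 − 36.66) = 1/95.92 = 0.01043 hr

Final: 0.01043 hr


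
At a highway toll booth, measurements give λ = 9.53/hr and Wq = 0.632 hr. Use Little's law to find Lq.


Lq = λWq = 9.53·0.632 = 6.0230

Final: 6.0230


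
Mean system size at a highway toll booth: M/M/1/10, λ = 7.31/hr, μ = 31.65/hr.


ρ = 7.31/31.65 = 0.2310
L = ρ[1 − (K+1)ρ^K + Kρ^(K+1)] / [(1−ρ)(1−ρ^(K+1))]
Numerator: 0.2310·(1 − 11·0.0000004320 + 10·0.00000009977) = 0.230963
Denominator: (0.7690)·(1.000000) = 0.769036
L = 0.230963/0.769036 = 0.3003

Final: 0.3003


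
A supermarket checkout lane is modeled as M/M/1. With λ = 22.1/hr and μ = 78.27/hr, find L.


ρ = λ/μ = 22.1/78.27 = 0.2824
L = ρ/(1−ρ) = 0.2824/(1 − 0.2824) = 0.2824/0.7176 = 0.3934

Final: 0.3934


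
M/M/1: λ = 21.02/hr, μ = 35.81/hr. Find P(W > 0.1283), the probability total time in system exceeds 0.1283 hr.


W ~ Exponential(μ−λ) for M/M/1.
μ − λ = 35.81 − 21.02 = 14.7900
P(W > t) = e^{−(μ−λ)t} = e^{−1.8976} = 0.149934

Final: 0.149934


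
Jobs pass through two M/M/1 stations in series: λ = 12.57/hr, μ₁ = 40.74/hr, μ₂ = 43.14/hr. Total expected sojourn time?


Each node sees arrival rate λ = 12.57/hr (tandem ⇒ throughput preserved).
W₁ = 1/(μ₁−λ) = 1/(40.74−12.57) = 0.03550 hr
W₂ = 1/(μ₂−λ) = 1/(43.14−12.57) = 0.03271 hr
W_total = W₁ + W₂ = 0.03550 + 0.03271 = 0.06821 hr

Final: 0.06821 hr


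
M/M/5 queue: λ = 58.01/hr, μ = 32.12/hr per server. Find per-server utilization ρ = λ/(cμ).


ρ = λ/(cμ) = 58.01/(5·32.12) = 58.01/160.60 = 0.3612

Final: 0.3612


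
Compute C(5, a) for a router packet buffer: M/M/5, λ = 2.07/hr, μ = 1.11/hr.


a = λ/μ = 1.8649; ρ = a/5 = 0.3730
P₀ = 0.154123 (from M/M/c formula)
C(c,a) = [a^c/(c!(1−ρ))]·P₀ = [22.55469/(120·0.6270)]·0.154123
= 0.29976·0.154123 = 0.046199

Final: 0.046199


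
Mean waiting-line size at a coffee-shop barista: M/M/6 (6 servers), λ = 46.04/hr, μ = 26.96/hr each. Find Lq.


a = λ/μ = 1.7077; ρ = a/6 = 0.2846
P₀ = 0.181178
Lq = P₀·a^c·ρ / (c!·(1−ρ)²) = 0.181178·24.80233·0.2846/(720·0.51177)
= 0.003471

Final: 0.003471


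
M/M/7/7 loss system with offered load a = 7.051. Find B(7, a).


B(c,a) = (a^c/c!) / Σ_{k=0}^{c} a^k/k!
a^7/7! = 171.919234
Σ terms (k=0..7): 1.00000 + 7.05100 + 24.85830 + 58.42529 + 102.98918 + 145.23535 + 170.67574 + 171.91923 = 682.154096
B = 171.919234/682.154096 = 0.252024

Final: 0.252024


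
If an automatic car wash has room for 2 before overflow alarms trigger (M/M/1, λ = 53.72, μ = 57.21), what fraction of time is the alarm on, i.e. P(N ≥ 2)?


ρ = 53.72/57.21 = 0.9390
P(N ≥ n) = ρ^n = 0.9390^2 = 0.881715

Final: 0.881715


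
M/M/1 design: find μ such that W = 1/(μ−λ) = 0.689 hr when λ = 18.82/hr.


W = 1/(μ−λ) ⇒ μ − λ = 1/W = 1/0.689 = 1.4514
μ = λ + 1/W = 18.82 + 1.4514 = 20.2714 per hr

Final: 20.2714 /hr


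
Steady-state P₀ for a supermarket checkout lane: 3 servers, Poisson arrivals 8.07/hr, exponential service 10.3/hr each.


a = λ/μ = 8.07/10.3 = 0.7835; ρ = a/c = 0.2612
Σ_{k=0}^{2} a^k/k! (terms k=0..2) = 1.00000 + 0.78350 + 0.30693 = 2.09043
Tail: a^3/(3!(1−ρ)) = 0.48096/(6·0.7388) = 0.10850
P₀ = 1/(2.09043 + 0.10850) = 1/2.19892 = 0.454768

Final: 0.454768


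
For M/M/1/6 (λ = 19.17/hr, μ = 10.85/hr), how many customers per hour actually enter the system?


ρ = 1.7668; P_K = (1−ρ)ρ^6/(1−ρ^7) = 0.442240
λ_eff = λ(1 − P_K) = 19.17·(1 − 0.442240) = 19.17·0.557760 = 10.6923 /hr

Final: 10.6923 /hr


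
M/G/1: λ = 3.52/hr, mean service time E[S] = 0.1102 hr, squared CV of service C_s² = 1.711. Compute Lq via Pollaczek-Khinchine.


ρ = λ·E[S] = 3.52·0.1102 = 0.3879
Lq = ρ²(1+C_s²)/(2(1−ρ)) = 0.1505·(1+1.711)/(2·0.6121)
= 0.1505·2.7110/1.2242 = 0.33322

Final: 0.33322


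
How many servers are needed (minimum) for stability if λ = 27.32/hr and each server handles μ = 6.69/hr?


Stability requires cμ > λ ⇔ c > λ/μ.
λ/μ = 27.32/6.69 = 4.0837
Minimum integer c = ⌊4.0837⌋ + 1 = 5
Check: 5·6.69 = 33.45 > 27.32, while 4·6.69 = 26.76 ≤ 27.32

Final: 5 servers


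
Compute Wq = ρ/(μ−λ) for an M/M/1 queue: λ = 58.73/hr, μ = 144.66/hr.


ρ = 58.73/144.66 = 0.4060
Wq = ρ/(μ−λ) = 0.4060/(144.66 − 58.73) = 0.4060/85.93 = 0.004725 hr

Final: 0.004725 hr


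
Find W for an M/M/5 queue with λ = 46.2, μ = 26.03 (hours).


a = 1.7749; ρ = 0.3550; P₀ = 0.168837
Lq = P₀·a^c·ρ/(c!(1−ρ)²) = 0.02114
Wq = Lq/λ = 0.02114/46.2 = 0.0004576 hr
W = Wq + 1/μ = 0.0004576 + 0.03842 = 0.03887 hr

Final: 0.03887 hr


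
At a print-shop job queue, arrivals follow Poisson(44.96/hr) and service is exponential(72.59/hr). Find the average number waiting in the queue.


ρ = 44.96/72.59 = 0.6194
Lq = ρ²/(1−ρ) = 0.3836/0.3806 = 1.0078

Final: 1.0078


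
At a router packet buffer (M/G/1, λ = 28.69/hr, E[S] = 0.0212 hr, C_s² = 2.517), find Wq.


ρ = λ·E[S] = 28.69·0.0212 = 0.6082
E[S²] = E[S]²(1+C_s²) = 0.0212²·(1+2.517) = 0.001581
Wq = λ·E[S²]/(2(1−ρ)) = 28.69·0.001581/(2·0.3918) = 0.05788 hr

Final: 0.05788 hr


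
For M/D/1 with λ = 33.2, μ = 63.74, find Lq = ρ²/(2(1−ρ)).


ρ = 33.2/63.74 = 0.5209
M/D/1: Lq = ρ²/(2(1−ρ)) = 0.2713/(2·0.4791) = 0.28312

Final: 0.28312


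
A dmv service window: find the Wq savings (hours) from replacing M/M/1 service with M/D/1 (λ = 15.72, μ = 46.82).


ρ = 15.72/46.82 = 0.3358
Wq(M/M/1) = ρ/(μ−λ) = 0.3358/31.10 = 0.01080 hr
Wq(M/D/1) = ρ/(2(μ−λ)) = 0.005398 hr
Savings = 0.01080 − 0.005398 = 0.005398 hr

Final: 0.005398 hr


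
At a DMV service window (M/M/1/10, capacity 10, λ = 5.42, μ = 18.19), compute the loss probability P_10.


ρ = λ/μ = 5.42/18.19 = 0.2980
P_K = (1−ρ)ρ^K/(1−ρ^(K+1)) = (0.7020·0.000005517)/(1 − 0.000001644)
= 0.000003873/0.999998 = 0.000003873

Final: 0.000003873


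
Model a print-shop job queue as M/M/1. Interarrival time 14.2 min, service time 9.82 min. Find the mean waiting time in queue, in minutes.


λ = 60/14.2 = 4.2254 /hr
μ = 60/9.82 = 6.1100 /hr
ρ = λ/μ = 4.2254/6.1100 = 0.6915
Wq = ρ/(μ−λ) = 0.6915/(6.1100−4.2254) = 0.36694 hr
In minutes: 0.36694·60 = 22.017 min

Final: 22.017 min


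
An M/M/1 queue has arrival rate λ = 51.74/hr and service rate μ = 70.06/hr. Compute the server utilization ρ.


ρ = λ/μ = 51.74/70.06 = 0.7385

Final: 0.7385


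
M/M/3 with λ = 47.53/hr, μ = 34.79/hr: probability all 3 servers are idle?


a = λ/μ = 47.53/34.79 = 1.3662; ρ = a/c = 0.4554
Σ_{k=0}^{2} a^k/k! (terms k=0..2) = 1.00000 + 1.36620 + 0.93325 = 3.29944
Tail: a^3/(3!(1−ρ)) = 2.55000/(6·0.5446) = 0.78039
P₀ = 1/(3.29944 + 0.78039) = 1/4.07983 = 0.245108

Final: 0.245108


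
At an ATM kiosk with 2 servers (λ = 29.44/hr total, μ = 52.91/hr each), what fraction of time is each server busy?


ρ = λ/(cμ) = 29.44/(2·52.91) = 29.44/105.82 = 0.2782

Final: 0.2782


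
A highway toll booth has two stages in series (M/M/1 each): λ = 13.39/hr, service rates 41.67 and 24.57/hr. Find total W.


Each node sees arrival rate λ = 13.39/hr (tandem ⇒ throughput preserved).
W₁ = 1/(μ₁−λ) = 1/(41.67−13.39) = 0.03536 hr
W₂ = 1/(μ₂−λ) = 1/(24.57−13.39) = 0.08945 hr
W_total = W₁ + W₂ = 0.03536 + 0.08945 = 0.12481 hr

Final: 0.12481 hr


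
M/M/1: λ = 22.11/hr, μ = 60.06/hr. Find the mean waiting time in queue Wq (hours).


ρ = 22.11/60.06 = 0.3681
Wq = ρ/(μ−λ) = 0.3681/(60.06 − 22.11) = 0.3681/37.95 = 0.009700 hr

Final: 0.009700 hr


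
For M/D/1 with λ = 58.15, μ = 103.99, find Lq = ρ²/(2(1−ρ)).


ρ = 58.15/103.99 = 0.5592
M/D/1: Lq = ρ²/(2(1−ρ)) = 0.3127/(2·0.4408) = 0.35468

Final: 0.35468


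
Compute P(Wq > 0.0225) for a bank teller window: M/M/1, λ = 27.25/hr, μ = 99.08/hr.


ρ = 27.25/99.08 = 0.2750
P(Wq > t) = ρ·e^{−(μ−λ)t} = 0.2750·e^{−1.6162}
= 0.2750·0.198657 = 0.054637

Final: 0.054637


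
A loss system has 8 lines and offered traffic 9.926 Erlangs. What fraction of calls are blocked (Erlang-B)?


B(c,a) = (a^c/c!) / Σ_{k=0}^{c} a^k/k!
a^8/8! = 2337.080348
Σ terms (k=0..8): 1.00000 + 9.92600 + 49.26274 + 162.99398 + 404.46956 + 802.95297 + 1328.35186 + 1883.60294 + 2337.08035 = 6979.640394
B = 2337.080348/6979.640394 = 0.334843

Final: 0.334843


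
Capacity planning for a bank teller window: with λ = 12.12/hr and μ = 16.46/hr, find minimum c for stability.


Stability requires cμ > λ ⇔ c > λ/μ.
λ/μ = 12.12/16.46 = 0.7363
Minimum integer c = ⌊0.7363⌋ + 1 = 1
Check: 1·16.46 = 16.46 > 12.12, while 0·16.46 = 0.00 ≤ 12.12

Final: 1 servers


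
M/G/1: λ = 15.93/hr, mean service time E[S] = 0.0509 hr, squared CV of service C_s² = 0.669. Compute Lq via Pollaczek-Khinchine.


ρ = λ·E[S] = 15.93·0.0509 = 0.8108
Lq = ρ²(1+C_s²)/(2(1−ρ)) = 0.6575·(1+0.669)/(2·0.1892)
= 0.6575·1.6690/0.3783 = 2.90040

Final: 2.90040


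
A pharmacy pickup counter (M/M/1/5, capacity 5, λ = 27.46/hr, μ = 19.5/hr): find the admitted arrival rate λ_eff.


ρ = 1.4082; P_K = (1−ρ)ρ^5/(1−ρ^6) = 0.332516
λ_eff = λ(1 − P_K) = 27.46·(1 − 0.332516) = 27.46·0.667484 = 18.3291 /hr

Final: 18.3291 /hr


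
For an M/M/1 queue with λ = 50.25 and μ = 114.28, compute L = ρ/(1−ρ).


ρ = λ/μ = 50.25/114.28 = 0.4397
L = ρ/(1−ρ) = 0.4397/(1 − 0.4397) = 0.4397/0.5603 = 0.7848

Final: 0.7848


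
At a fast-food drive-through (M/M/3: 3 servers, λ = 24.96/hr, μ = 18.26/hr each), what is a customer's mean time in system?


a = 1.3669; ρ = 0.4556; P₀ = 0.244910
Lq = P₀·a^c·ρ/(c!(1−ρ)²) = 0.16030
Wq = Lq/λ = 0.16030/24.96 = 0.006422 hr
W = Wq + 1/μ = 0.006422 + 0.05476 = 0.06119 hr

Final: 0.06119 hr


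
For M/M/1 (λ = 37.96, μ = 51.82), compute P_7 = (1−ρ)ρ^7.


ρ = 37.96/51.82 = 0.7325
P_n = (1−ρ)·ρ^n = (1 − 0.7325)·0.7325^7 = 0.2675·0.113188 = 0.030274

Final: 0.030274
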